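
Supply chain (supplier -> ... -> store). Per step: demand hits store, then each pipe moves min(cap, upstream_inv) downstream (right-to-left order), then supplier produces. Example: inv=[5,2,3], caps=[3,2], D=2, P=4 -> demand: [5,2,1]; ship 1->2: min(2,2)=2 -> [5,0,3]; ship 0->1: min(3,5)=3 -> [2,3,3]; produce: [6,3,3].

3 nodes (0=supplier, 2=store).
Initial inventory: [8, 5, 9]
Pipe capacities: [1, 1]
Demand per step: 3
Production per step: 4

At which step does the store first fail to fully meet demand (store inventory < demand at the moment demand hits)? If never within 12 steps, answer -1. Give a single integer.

Step 1: demand=3,sold=3 ship[1->2]=1 ship[0->1]=1 prod=4 -> [11 5 7]
Step 2: demand=3,sold=3 ship[1->2]=1 ship[0->1]=1 prod=4 -> [14 5 5]
Step 3: demand=3,sold=3 ship[1->2]=1 ship[0->1]=1 prod=4 -> [17 5 3]
Step 4: demand=3,sold=3 ship[1->2]=1 ship[0->1]=1 prod=4 -> [20 5 1]
Step 5: demand=3,sold=1 ship[1->2]=1 ship[0->1]=1 prod=4 -> [23 5 1]
Step 6: demand=3,sold=1 ship[1->2]=1 ship[0->1]=1 prod=4 -> [26 5 1]
Step 7: demand=3,sold=1 ship[1->2]=1 ship[0->1]=1 prod=4 -> [29 5 1]
Step 8: demand=3,sold=1 ship[1->2]=1 ship[0->1]=1 prod=4 -> [32 5 1]
Step 9: demand=3,sold=1 ship[1->2]=1 ship[0->1]=1 prod=4 -> [35 5 1]
Step 10: demand=3,sold=1 ship[1->2]=1 ship[0->1]=1 prod=4 -> [38 5 1]
Step 11: demand=3,sold=1 ship[1->2]=1 ship[0->1]=1 prod=4 -> [41 5 1]
Step 12: demand=3,sold=1 ship[1->2]=1 ship[0->1]=1 prod=4 -> [44 5 1]
First stockout at step 5

5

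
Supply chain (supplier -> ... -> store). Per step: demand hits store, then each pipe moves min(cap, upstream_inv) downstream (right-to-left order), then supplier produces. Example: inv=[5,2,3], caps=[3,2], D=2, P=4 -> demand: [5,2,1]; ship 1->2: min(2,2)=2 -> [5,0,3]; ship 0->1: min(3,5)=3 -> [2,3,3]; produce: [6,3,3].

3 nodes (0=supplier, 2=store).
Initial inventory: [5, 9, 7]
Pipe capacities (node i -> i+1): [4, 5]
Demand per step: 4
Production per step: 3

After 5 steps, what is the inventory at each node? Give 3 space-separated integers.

Step 1: demand=4,sold=4 ship[1->2]=5 ship[0->1]=4 prod=3 -> inv=[4 8 8]
Step 2: demand=4,sold=4 ship[1->2]=5 ship[0->1]=4 prod=3 -> inv=[3 7 9]
Step 3: demand=4,sold=4 ship[1->2]=5 ship[0->1]=3 prod=3 -> inv=[3 5 10]
Step 4: demand=4,sold=4 ship[1->2]=5 ship[0->1]=3 prod=3 -> inv=[3 3 11]
Step 5: demand=4,sold=4 ship[1->2]=3 ship[0->1]=3 prod=3 -> inv=[3 3 10]

3 3 10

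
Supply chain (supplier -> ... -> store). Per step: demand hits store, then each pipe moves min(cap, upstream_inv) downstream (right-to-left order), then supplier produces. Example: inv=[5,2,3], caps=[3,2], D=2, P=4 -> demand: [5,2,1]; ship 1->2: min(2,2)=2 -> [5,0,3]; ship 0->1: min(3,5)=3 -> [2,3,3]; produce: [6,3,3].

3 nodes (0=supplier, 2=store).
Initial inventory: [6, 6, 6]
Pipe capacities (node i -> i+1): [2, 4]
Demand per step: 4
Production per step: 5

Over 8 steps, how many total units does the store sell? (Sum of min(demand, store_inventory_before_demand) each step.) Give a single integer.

Answer: 24

Derivation:
Step 1: sold=4 (running total=4) -> [9 4 6]
Step 2: sold=4 (running total=8) -> [12 2 6]
Step 3: sold=4 (running total=12) -> [15 2 4]
Step 4: sold=4 (running total=16) -> [18 2 2]
Step 5: sold=2 (running total=18) -> [21 2 2]
Step 6: sold=2 (running total=20) -> [24 2 2]
Step 7: sold=2 (running total=22) -> [27 2 2]
Step 8: sold=2 (running total=24) -> [30 2 2]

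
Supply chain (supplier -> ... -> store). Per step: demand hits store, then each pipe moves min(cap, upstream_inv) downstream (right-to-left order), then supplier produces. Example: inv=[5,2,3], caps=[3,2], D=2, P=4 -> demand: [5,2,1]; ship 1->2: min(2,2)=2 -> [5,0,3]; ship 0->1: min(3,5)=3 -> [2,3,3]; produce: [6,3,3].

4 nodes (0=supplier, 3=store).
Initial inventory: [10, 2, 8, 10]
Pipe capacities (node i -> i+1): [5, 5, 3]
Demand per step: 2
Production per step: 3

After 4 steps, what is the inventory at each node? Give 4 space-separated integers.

Step 1: demand=2,sold=2 ship[2->3]=3 ship[1->2]=2 ship[0->1]=5 prod=3 -> inv=[8 5 7 11]
Step 2: demand=2,sold=2 ship[2->3]=3 ship[1->2]=5 ship[0->1]=5 prod=3 -> inv=[6 5 9 12]
Step 3: demand=2,sold=2 ship[2->3]=3 ship[1->2]=5 ship[0->1]=5 prod=3 -> inv=[4 5 11 13]
Step 4: demand=2,sold=2 ship[2->3]=3 ship[1->2]=5 ship[0->1]=4 prod=3 -> inv=[3 4 13 14]

3 4 13 14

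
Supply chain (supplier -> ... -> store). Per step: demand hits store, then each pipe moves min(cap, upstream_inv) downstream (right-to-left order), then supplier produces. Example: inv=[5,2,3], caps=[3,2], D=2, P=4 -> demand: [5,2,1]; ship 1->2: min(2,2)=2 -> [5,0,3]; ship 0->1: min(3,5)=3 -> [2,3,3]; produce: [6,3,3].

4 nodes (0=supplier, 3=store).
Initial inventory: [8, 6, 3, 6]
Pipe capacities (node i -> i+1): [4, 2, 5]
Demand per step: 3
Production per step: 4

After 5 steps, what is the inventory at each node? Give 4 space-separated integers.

Step 1: demand=3,sold=3 ship[2->3]=3 ship[1->2]=2 ship[0->1]=4 prod=4 -> inv=[8 8 2 6]
Step 2: demand=3,sold=3 ship[2->3]=2 ship[1->2]=2 ship[0->1]=4 prod=4 -> inv=[8 10 2 5]
Step 3: demand=3,sold=3 ship[2->3]=2 ship[1->2]=2 ship[0->1]=4 prod=4 -> inv=[8 12 2 4]
Step 4: demand=3,sold=3 ship[2->3]=2 ship[1->2]=2 ship[0->1]=4 prod=4 -> inv=[8 14 2 3]
Step 5: demand=3,sold=3 ship[2->3]=2 ship[1->2]=2 ship[0->1]=4 prod=4 -> inv=[8 16 2 2]

8 16 2 2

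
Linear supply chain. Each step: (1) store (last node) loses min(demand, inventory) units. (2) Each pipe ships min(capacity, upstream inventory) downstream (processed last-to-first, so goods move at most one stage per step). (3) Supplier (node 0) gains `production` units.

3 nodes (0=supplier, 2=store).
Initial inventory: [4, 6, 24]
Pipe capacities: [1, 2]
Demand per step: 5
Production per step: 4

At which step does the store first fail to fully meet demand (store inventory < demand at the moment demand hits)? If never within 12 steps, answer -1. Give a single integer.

Step 1: demand=5,sold=5 ship[1->2]=2 ship[0->1]=1 prod=4 -> [7 5 21]
Step 2: demand=5,sold=5 ship[1->2]=2 ship[0->1]=1 prod=4 -> [10 4 18]
Step 3: demand=5,sold=5 ship[1->2]=2 ship[0->1]=1 prod=4 -> [13 3 15]
Step 4: demand=5,sold=5 ship[1->2]=2 ship[0->1]=1 prod=4 -> [16 2 12]
Step 5: demand=5,sold=5 ship[1->2]=2 ship[0->1]=1 prod=4 -> [19 1 9]
Step 6: demand=5,sold=5 ship[1->2]=1 ship[0->1]=1 prod=4 -> [22 1 5]
Step 7: demand=5,sold=5 ship[1->2]=1 ship[0->1]=1 prod=4 -> [25 1 1]
Step 8: demand=5,sold=1 ship[1->2]=1 ship[0->1]=1 prod=4 -> [28 1 1]
Step 9: demand=5,sold=1 ship[1->2]=1 ship[0->1]=1 prod=4 -> [31 1 1]
Step 10: demand=5,sold=1 ship[1->2]=1 ship[0->1]=1 prod=4 -> [34 1 1]
Step 11: demand=5,sold=1 ship[1->2]=1 ship[0->1]=1 prod=4 -> [37 1 1]
Step 12: demand=5,sold=1 ship[1->2]=1 ship[0->1]=1 prod=4 -> [40 1 1]
First stockout at step 8

8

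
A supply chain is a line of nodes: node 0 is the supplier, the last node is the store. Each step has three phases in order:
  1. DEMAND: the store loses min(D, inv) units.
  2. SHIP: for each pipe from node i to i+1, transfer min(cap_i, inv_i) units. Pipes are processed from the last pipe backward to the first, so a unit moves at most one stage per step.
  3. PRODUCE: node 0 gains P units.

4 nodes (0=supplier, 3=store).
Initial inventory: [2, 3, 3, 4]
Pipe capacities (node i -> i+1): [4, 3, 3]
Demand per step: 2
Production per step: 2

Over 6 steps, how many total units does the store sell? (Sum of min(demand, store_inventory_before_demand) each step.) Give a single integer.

Step 1: sold=2 (running total=2) -> [2 2 3 5]
Step 2: sold=2 (running total=4) -> [2 2 2 6]
Step 3: sold=2 (running total=6) -> [2 2 2 6]
Step 4: sold=2 (running total=8) -> [2 2 2 6]
Step 5: sold=2 (running total=10) -> [2 2 2 6]
Step 6: sold=2 (running total=12) -> [2 2 2 6]

Answer: 12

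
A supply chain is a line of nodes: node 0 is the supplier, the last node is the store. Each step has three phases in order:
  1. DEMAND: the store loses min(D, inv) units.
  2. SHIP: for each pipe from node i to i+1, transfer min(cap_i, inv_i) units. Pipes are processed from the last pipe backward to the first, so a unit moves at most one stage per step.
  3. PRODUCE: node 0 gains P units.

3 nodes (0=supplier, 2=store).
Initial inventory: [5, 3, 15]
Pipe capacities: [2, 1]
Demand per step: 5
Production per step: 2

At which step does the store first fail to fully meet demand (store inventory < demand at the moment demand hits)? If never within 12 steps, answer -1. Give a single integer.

Step 1: demand=5,sold=5 ship[1->2]=1 ship[0->1]=2 prod=2 -> [5 4 11]
Step 2: demand=5,sold=5 ship[1->2]=1 ship[0->1]=2 prod=2 -> [5 5 7]
Step 3: demand=5,sold=5 ship[1->2]=1 ship[0->1]=2 prod=2 -> [5 6 3]
Step 4: demand=5,sold=3 ship[1->2]=1 ship[0->1]=2 prod=2 -> [5 7 1]
Step 5: demand=5,sold=1 ship[1->2]=1 ship[0->1]=2 prod=2 -> [5 8 1]
Step 6: demand=5,sold=1 ship[1->2]=1 ship[0->1]=2 prod=2 -> [5 9 1]
Step 7: demand=5,sold=1 ship[1->2]=1 ship[0->1]=2 prod=2 -> [5 10 1]
Step 8: demand=5,sold=1 ship[1->2]=1 ship[0->1]=2 prod=2 -> [5 11 1]
Step 9: demand=5,sold=1 ship[1->2]=1 ship[0->1]=2 prod=2 -> [5 12 1]
Step 10: demand=5,sold=1 ship[1->2]=1 ship[0->1]=2 prod=2 -> [5 13 1]
Step 11: demand=5,sold=1 ship[1->2]=1 ship[0->1]=2 prod=2 -> [5 14 1]
Step 12: demand=5,sold=1 ship[1->2]=1 ship[0->1]=2 prod=2 -> [5 15 1]
First stockout at step 4

4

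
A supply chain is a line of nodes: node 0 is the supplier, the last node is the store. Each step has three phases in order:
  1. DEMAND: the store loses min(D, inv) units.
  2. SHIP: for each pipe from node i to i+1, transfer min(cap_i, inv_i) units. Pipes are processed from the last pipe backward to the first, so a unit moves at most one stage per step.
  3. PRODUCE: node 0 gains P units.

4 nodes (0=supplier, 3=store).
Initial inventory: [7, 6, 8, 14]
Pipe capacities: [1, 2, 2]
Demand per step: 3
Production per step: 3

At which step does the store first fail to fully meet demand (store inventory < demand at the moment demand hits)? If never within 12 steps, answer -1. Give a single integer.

Step 1: demand=3,sold=3 ship[2->3]=2 ship[1->2]=2 ship[0->1]=1 prod=3 -> [9 5 8 13]
Step 2: demand=3,sold=3 ship[2->3]=2 ship[1->2]=2 ship[0->1]=1 prod=3 -> [11 4 8 12]
Step 3: demand=3,sold=3 ship[2->3]=2 ship[1->2]=2 ship[0->1]=1 prod=3 -> [13 3 8 11]
Step 4: demand=3,sold=3 ship[2->3]=2 ship[1->2]=2 ship[0->1]=1 prod=3 -> [15 2 8 10]
Step 5: demand=3,sold=3 ship[2->3]=2 ship[1->2]=2 ship[0->1]=1 prod=3 -> [17 1 8 9]
Step 6: demand=3,sold=3 ship[2->3]=2 ship[1->2]=1 ship[0->1]=1 prod=3 -> [19 1 7 8]
Step 7: demand=3,sold=3 ship[2->3]=2 ship[1->2]=1 ship[0->1]=1 prod=3 -> [21 1 6 7]
Step 8: demand=3,sold=3 ship[2->3]=2 ship[1->2]=1 ship[0->1]=1 prod=3 -> [23 1 5 6]
Step 9: demand=3,sold=3 ship[2->3]=2 ship[1->2]=1 ship[0->1]=1 prod=3 -> [25 1 4 5]
Step 10: demand=3,sold=3 ship[2->3]=2 ship[1->2]=1 ship[0->1]=1 prod=3 -> [27 1 3 4]
Step 11: demand=3,sold=3 ship[2->3]=2 ship[1->2]=1 ship[0->1]=1 prod=3 -> [29 1 2 3]
Step 12: demand=3,sold=3 ship[2->3]=2 ship[1->2]=1 ship[0->1]=1 prod=3 -> [31 1 1 2]
No stockout in 12 steps

-1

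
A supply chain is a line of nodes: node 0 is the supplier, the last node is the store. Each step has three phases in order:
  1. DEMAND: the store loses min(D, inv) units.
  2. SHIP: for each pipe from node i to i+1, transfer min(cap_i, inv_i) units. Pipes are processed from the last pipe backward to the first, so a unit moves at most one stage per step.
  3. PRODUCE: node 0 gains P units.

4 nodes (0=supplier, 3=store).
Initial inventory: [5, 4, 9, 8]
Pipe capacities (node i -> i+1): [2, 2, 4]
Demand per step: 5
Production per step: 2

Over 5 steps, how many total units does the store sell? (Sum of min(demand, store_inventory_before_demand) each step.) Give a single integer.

Step 1: sold=5 (running total=5) -> [5 4 7 7]
Step 2: sold=5 (running total=10) -> [5 4 5 6]
Step 3: sold=5 (running total=15) -> [5 4 3 5]
Step 4: sold=5 (running total=20) -> [5 4 2 3]
Step 5: sold=3 (running total=23) -> [5 4 2 2]

Answer: 23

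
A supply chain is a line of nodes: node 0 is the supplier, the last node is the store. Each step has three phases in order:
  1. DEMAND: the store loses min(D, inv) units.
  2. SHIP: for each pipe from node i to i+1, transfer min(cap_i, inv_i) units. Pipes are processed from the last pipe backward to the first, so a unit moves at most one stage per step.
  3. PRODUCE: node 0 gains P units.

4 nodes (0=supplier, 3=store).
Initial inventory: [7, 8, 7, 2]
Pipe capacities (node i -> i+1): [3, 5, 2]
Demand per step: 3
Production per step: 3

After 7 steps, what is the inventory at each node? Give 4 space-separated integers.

Step 1: demand=3,sold=2 ship[2->3]=2 ship[1->2]=5 ship[0->1]=3 prod=3 -> inv=[7 6 10 2]
Step 2: demand=3,sold=2 ship[2->3]=2 ship[1->2]=5 ship[0->1]=3 prod=3 -> inv=[7 4 13 2]
Step 3: demand=3,sold=2 ship[2->3]=2 ship[1->2]=4 ship[0->1]=3 prod=3 -> inv=[7 3 15 2]
Step 4: demand=3,sold=2 ship[2->3]=2 ship[1->2]=3 ship[0->1]=3 prod=3 -> inv=[7 3 16 2]
Step 5: demand=3,sold=2 ship[2->3]=2 ship[1->2]=3 ship[0->1]=3 prod=3 -> inv=[7 3 17 2]
Step 6: demand=3,sold=2 ship[2->3]=2 ship[1->2]=3 ship[0->1]=3 prod=3 -> inv=[7 3 18 2]
Step 7: demand=3,sold=2 ship[2->3]=2 ship[1->2]=3 ship[0->1]=3 prod=3 -> inv=[7 3 19 2]

7 3 19 2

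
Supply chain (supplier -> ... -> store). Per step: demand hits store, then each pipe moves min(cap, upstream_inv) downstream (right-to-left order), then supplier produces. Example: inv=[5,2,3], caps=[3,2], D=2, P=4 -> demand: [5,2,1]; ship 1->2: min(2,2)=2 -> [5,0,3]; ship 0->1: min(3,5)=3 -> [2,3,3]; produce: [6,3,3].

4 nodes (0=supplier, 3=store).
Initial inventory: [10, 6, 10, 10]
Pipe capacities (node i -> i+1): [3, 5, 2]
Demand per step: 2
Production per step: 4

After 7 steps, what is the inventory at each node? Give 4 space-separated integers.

Step 1: demand=2,sold=2 ship[2->3]=2 ship[1->2]=5 ship[0->1]=3 prod=4 -> inv=[11 4 13 10]
Step 2: demand=2,sold=2 ship[2->3]=2 ship[1->2]=4 ship[0->1]=3 prod=4 -> inv=[12 3 15 10]
Step 3: demand=2,sold=2 ship[2->3]=2 ship[1->2]=3 ship[0->1]=3 prod=4 -> inv=[13 3 16 10]
Step 4: demand=2,sold=2 ship[2->3]=2 ship[1->2]=3 ship[0->1]=3 prod=4 -> inv=[14 3 17 10]
Step 5: demand=2,sold=2 ship[2->3]=2 ship[1->2]=3 ship[0->1]=3 prod=4 -> inv=[15 3 18 10]
Step 6: demand=2,sold=2 ship[2->3]=2 ship[1->2]=3 ship[0->1]=3 prod=4 -> inv=[16 3 19 10]
Step 7: demand=2,sold=2 ship[2->3]=2 ship[1->2]=3 ship[0->1]=3 prod=4 -> inv=[17 3 20 10]

17 3 20 10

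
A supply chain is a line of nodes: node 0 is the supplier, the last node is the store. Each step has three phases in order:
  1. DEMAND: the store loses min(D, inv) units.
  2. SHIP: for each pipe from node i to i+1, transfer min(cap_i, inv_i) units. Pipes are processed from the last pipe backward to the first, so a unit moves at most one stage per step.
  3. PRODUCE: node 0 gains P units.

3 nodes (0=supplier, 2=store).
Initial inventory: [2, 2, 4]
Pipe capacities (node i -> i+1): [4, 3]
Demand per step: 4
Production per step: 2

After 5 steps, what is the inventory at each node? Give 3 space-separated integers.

Step 1: demand=4,sold=4 ship[1->2]=2 ship[0->1]=2 prod=2 -> inv=[2 2 2]
Step 2: demand=4,sold=2 ship[1->2]=2 ship[0->1]=2 prod=2 -> inv=[2 2 2]
Step 3: demand=4,sold=2 ship[1->2]=2 ship[0->1]=2 prod=2 -> inv=[2 2 2]
Step 4: demand=4,sold=2 ship[1->2]=2 ship[0->1]=2 prod=2 -> inv=[2 2 2]
Step 5: demand=4,sold=2 ship[1->2]=2 ship[0->1]=2 prod=2 -> inv=[2 2 2]

2 2 2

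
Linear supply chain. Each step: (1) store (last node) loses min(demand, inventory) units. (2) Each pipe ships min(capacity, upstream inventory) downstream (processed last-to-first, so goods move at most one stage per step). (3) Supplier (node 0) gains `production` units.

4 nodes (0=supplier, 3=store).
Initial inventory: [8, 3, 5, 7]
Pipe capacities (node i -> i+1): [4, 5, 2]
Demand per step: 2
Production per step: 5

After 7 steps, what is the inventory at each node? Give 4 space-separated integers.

Step 1: demand=2,sold=2 ship[2->3]=2 ship[1->2]=3 ship[0->1]=4 prod=5 -> inv=[9 4 6 7]
Step 2: demand=2,sold=2 ship[2->3]=2 ship[1->2]=4 ship[0->1]=4 prod=5 -> inv=[10 4 8 7]
Step 3: demand=2,sold=2 ship[2->3]=2 ship[1->2]=4 ship[0->1]=4 prod=5 -> inv=[11 4 10 7]
Step 4: demand=2,sold=2 ship[2->3]=2 ship[1->2]=4 ship[0->1]=4 prod=5 -> inv=[12 4 12 7]
Step 5: demand=2,sold=2 ship[2->3]=2 ship[1->2]=4 ship[0->1]=4 prod=5 -> inv=[13 4 14 7]
Step 6: demand=2,sold=2 ship[2->3]=2 ship[1->2]=4 ship[0->1]=4 prod=5 -> inv=[14 4 16 7]
Step 7: demand=2,sold=2 ship[2->3]=2 ship[1->2]=4 ship[0->1]=4 prod=5 -> inv=[15 4 18 7]

15 4 18 7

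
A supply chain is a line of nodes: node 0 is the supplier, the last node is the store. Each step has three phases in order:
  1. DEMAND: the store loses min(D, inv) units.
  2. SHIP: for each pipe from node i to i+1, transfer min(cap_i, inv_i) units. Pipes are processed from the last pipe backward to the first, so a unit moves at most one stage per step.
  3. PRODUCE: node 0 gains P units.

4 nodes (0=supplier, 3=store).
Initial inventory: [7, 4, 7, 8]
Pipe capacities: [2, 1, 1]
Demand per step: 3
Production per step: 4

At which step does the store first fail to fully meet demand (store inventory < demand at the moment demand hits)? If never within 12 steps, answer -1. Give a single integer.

Step 1: demand=3,sold=3 ship[2->3]=1 ship[1->2]=1 ship[0->1]=2 prod=4 -> [9 5 7 6]
Step 2: demand=3,sold=3 ship[2->3]=1 ship[1->2]=1 ship[0->1]=2 prod=4 -> [11 6 7 4]
Step 3: demand=3,sold=3 ship[2->3]=1 ship[1->2]=1 ship[0->1]=2 prod=4 -> [13 7 7 2]
Step 4: demand=3,sold=2 ship[2->3]=1 ship[1->2]=1 ship[0->1]=2 prod=4 -> [15 8 7 1]
Step 5: demand=3,sold=1 ship[2->3]=1 ship[1->2]=1 ship[0->1]=2 prod=4 -> [17 9 7 1]
Step 6: demand=3,sold=1 ship[2->3]=1 ship[1->2]=1 ship[0->1]=2 prod=4 -> [19 10 7 1]
Step 7: demand=3,sold=1 ship[2->3]=1 ship[1->2]=1 ship[0->1]=2 prod=4 -> [21 11 7 1]
Step 8: demand=3,sold=1 ship[2->3]=1 ship[1->2]=1 ship[0->1]=2 prod=4 -> [23 12 7 1]
Step 9: demand=3,sold=1 ship[2->3]=1 ship[1->2]=1 ship[0->1]=2 prod=4 -> [25 13 7 1]
Step 10: demand=3,sold=1 ship[2->3]=1 ship[1->2]=1 ship[0->1]=2 prod=4 -> [27 14 7 1]
Step 11: demand=3,sold=1 ship[2->3]=1 ship[1->2]=1 ship[0->1]=2 prod=4 -> [29 15 7 1]
Step 12: demand=3,sold=1 ship[2->3]=1 ship[1->2]=1 ship[0->1]=2 prod=4 -> [31 16 7 1]
First stockout at step 4

4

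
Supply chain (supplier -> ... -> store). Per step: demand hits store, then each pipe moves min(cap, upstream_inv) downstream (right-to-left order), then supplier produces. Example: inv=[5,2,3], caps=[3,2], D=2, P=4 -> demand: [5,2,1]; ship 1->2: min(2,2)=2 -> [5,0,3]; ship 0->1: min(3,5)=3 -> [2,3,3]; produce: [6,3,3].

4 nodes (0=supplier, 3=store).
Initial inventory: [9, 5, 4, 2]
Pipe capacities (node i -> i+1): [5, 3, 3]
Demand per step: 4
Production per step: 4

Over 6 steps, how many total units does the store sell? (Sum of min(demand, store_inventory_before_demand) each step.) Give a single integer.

Step 1: sold=2 (running total=2) -> [8 7 4 3]
Step 2: sold=3 (running total=5) -> [7 9 4 3]
Step 3: sold=3 (running total=8) -> [6 11 4 3]
Step 4: sold=3 (running total=11) -> [5 13 4 3]
Step 5: sold=3 (running total=14) -> [4 15 4 3]
Step 6: sold=3 (running total=17) -> [4 16 4 3]

Answer: 17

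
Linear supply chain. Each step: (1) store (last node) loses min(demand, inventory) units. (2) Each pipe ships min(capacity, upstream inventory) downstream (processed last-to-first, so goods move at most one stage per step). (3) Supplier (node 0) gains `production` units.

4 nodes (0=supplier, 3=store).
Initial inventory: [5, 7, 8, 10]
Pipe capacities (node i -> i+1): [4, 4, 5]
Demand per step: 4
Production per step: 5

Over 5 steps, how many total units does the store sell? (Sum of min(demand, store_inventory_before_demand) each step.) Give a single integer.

Answer: 20

Derivation:
Step 1: sold=4 (running total=4) -> [6 7 7 11]
Step 2: sold=4 (running total=8) -> [7 7 6 12]
Step 3: sold=4 (running total=12) -> [8 7 5 13]
Step 4: sold=4 (running total=16) -> [9 7 4 14]
Step 5: sold=4 (running total=20) -> [10 7 4 14]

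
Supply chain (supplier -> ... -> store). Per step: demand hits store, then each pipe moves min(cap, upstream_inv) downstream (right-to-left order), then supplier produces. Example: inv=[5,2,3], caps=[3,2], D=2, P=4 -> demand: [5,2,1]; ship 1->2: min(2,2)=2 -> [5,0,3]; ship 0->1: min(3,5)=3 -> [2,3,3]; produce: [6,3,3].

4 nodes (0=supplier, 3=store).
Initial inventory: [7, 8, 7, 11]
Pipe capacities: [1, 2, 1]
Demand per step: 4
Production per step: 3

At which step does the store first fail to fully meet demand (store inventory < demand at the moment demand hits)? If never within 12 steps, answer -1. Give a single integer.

Step 1: demand=4,sold=4 ship[2->3]=1 ship[1->2]=2 ship[0->1]=1 prod=3 -> [9 7 8 8]
Step 2: demand=4,sold=4 ship[2->3]=1 ship[1->2]=2 ship[0->1]=1 prod=3 -> [11 6 9 5]
Step 3: demand=4,sold=4 ship[2->3]=1 ship[1->2]=2 ship[0->1]=1 prod=3 -> [13 5 10 2]
Step 4: demand=4,sold=2 ship[2->3]=1 ship[1->2]=2 ship[0->1]=1 prod=3 -> [15 4 11 1]
Step 5: demand=4,sold=1 ship[2->3]=1 ship[1->2]=2 ship[0->1]=1 prod=3 -> [17 3 12 1]
Step 6: demand=4,sold=1 ship[2->3]=1 ship[1->2]=2 ship[0->1]=1 prod=3 -> [19 2 13 1]
Step 7: demand=4,sold=1 ship[2->3]=1 ship[1->2]=2 ship[0->1]=1 prod=3 -> [21 1 14 1]
Step 8: demand=4,sold=1 ship[2->3]=1 ship[1->2]=1 ship[0->1]=1 prod=3 -> [23 1 14 1]
Step 9: demand=4,sold=1 ship[2->3]=1 ship[1->2]=1 ship[0->1]=1 prod=3 -> [25 1 14 1]
Step 10: demand=4,sold=1 ship[2->3]=1 ship[1->2]=1 ship[0->1]=1 prod=3 -> [27 1 14 1]
Step 11: demand=4,sold=1 ship[2->3]=1 ship[1->2]=1 ship[0->1]=1 prod=3 -> [29 1 14 1]
Step 12: demand=4,sold=1 ship[2->3]=1 ship[1->2]=1 ship[0->1]=1 prod=3 -> [31 1 14 1]
First stockout at step 4

4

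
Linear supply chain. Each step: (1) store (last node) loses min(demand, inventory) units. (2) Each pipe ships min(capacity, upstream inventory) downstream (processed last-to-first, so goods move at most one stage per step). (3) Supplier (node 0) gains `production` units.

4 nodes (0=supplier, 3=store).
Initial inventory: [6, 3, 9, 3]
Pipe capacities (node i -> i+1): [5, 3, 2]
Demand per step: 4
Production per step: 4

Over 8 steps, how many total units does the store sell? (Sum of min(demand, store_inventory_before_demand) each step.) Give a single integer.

Step 1: sold=3 (running total=3) -> [5 5 10 2]
Step 2: sold=2 (running total=5) -> [4 7 11 2]
Step 3: sold=2 (running total=7) -> [4 8 12 2]
Step 4: sold=2 (running total=9) -> [4 9 13 2]
Step 5: sold=2 (running total=11) -> [4 10 14 2]
Step 6: sold=2 (running total=13) -> [4 11 15 2]
Step 7: sold=2 (running total=15) -> [4 12 16 2]
Step 8: sold=2 (running total=17) -> [4 13 17 2]

Answer: 17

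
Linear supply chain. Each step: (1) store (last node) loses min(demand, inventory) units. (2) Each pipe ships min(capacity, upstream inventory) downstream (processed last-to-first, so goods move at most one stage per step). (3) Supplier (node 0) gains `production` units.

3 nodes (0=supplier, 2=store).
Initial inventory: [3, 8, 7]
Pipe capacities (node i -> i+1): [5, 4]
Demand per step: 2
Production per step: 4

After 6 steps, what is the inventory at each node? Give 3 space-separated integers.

Step 1: demand=2,sold=2 ship[1->2]=4 ship[0->1]=3 prod=4 -> inv=[4 7 9]
Step 2: demand=2,sold=2 ship[1->2]=4 ship[0->1]=4 prod=4 -> inv=[4 7 11]
Step 3: demand=2,sold=2 ship[1->2]=4 ship[0->1]=4 prod=4 -> inv=[4 7 13]
Step 4: demand=2,sold=2 ship[1->2]=4 ship[0->1]=4 prod=4 -> inv=[4 7 15]
Step 5: demand=2,sold=2 ship[1->2]=4 ship[0->1]=4 prod=4 -> inv=[4 7 17]
Step 6: demand=2,sold=2 ship[1->2]=4 ship[0->1]=4 prod=4 -> inv=[4 7 19]

4 7 19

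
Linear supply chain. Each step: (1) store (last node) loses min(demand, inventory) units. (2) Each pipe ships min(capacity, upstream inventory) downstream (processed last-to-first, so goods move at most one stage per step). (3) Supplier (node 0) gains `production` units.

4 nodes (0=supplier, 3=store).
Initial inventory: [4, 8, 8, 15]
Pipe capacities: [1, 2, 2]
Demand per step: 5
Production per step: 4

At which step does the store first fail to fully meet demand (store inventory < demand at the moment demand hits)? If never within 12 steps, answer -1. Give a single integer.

Step 1: demand=5,sold=5 ship[2->3]=2 ship[1->2]=2 ship[0->1]=1 prod=4 -> [7 7 8 12]
Step 2: demand=5,sold=5 ship[2->3]=2 ship[1->2]=2 ship[0->1]=1 prod=4 -> [10 6 8 9]
Step 3: demand=5,sold=5 ship[2->3]=2 ship[1->2]=2 ship[0->1]=1 prod=4 -> [13 5 8 6]
Step 4: demand=5,sold=5 ship[2->3]=2 ship[1->2]=2 ship[0->1]=1 prod=4 -> [16 4 8 3]
Step 5: demand=5,sold=3 ship[2->3]=2 ship[1->2]=2 ship[0->1]=1 prod=4 -> [19 3 8 2]
Step 6: demand=5,sold=2 ship[2->3]=2 ship[1->2]=2 ship[0->1]=1 prod=4 -> [22 2 8 2]
Step 7: demand=5,sold=2 ship[2->3]=2 ship[1->2]=2 ship[0->1]=1 prod=4 -> [25 1 8 2]
Step 8: demand=5,sold=2 ship[2->3]=2 ship[1->2]=1 ship[0->1]=1 prod=4 -> [28 1 7 2]
Step 9: demand=5,sold=2 ship[2->3]=2 ship[1->2]=1 ship[0->1]=1 prod=4 -> [31 1 6 2]
Step 10: demand=5,sold=2 ship[2->3]=2 ship[1->2]=1 ship[0->1]=1 prod=4 -> [34 1 5 2]
Step 11: demand=5,sold=2 ship[2->3]=2 ship[1->2]=1 ship[0->1]=1 prod=4 -> [37 1 4 2]
Step 12: demand=5,sold=2 ship[2->3]=2 ship[1->2]=1 ship[0->1]=1 prod=4 -> [40 1 3 2]
First stockout at step 5

5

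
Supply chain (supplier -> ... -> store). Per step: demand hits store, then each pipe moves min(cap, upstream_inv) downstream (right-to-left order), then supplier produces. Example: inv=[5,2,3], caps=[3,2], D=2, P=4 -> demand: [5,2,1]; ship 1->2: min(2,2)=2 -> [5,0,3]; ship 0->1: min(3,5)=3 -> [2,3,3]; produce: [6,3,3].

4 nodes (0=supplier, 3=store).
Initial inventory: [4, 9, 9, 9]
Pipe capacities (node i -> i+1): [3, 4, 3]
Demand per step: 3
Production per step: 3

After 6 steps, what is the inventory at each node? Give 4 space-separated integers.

Step 1: demand=3,sold=3 ship[2->3]=3 ship[1->2]=4 ship[0->1]=3 prod=3 -> inv=[4 8 10 9]
Step 2: demand=3,sold=3 ship[2->3]=3 ship[1->2]=4 ship[0->1]=3 prod=3 -> inv=[4 7 11 9]
Step 3: demand=3,sold=3 ship[2->3]=3 ship[1->2]=4 ship[0->1]=3 prod=3 -> inv=[4 6 12 9]
Step 4: demand=3,sold=3 ship[2->3]=3 ship[1->2]=4 ship[0->1]=3 prod=3 -> inv=[4 5 13 9]
Step 5: demand=3,sold=3 ship[2->3]=3 ship[1->2]=4 ship[0->1]=3 prod=3 -> inv=[4 4 14 9]
Step 6: demand=3,sold=3 ship[2->3]=3 ship[1->2]=4 ship[0->1]=3 prod=3 -> inv=[4 3 15 9]

4 3 15 9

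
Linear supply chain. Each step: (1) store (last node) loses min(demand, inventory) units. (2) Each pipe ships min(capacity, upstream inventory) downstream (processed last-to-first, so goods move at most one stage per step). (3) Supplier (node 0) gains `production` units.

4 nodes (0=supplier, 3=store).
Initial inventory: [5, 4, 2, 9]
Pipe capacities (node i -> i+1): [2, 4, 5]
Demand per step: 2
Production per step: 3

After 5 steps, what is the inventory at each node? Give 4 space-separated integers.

Step 1: demand=2,sold=2 ship[2->3]=2 ship[1->2]=4 ship[0->1]=2 prod=3 -> inv=[6 2 4 9]
Step 2: demand=2,sold=2 ship[2->3]=4 ship[1->2]=2 ship[0->1]=2 prod=3 -> inv=[7 2 2 11]
Step 3: demand=2,sold=2 ship[2->3]=2 ship[1->2]=2 ship[0->1]=2 prod=3 -> inv=[8 2 2 11]
Step 4: demand=2,sold=2 ship[2->3]=2 ship[1->2]=2 ship[0->1]=2 prod=3 -> inv=[9 2 2 11]
Step 5: demand=2,sold=2 ship[2->3]=2 ship[1->2]=2 ship[0->1]=2 prod=3 -> inv=[10 2 2 11]

10 2 2 11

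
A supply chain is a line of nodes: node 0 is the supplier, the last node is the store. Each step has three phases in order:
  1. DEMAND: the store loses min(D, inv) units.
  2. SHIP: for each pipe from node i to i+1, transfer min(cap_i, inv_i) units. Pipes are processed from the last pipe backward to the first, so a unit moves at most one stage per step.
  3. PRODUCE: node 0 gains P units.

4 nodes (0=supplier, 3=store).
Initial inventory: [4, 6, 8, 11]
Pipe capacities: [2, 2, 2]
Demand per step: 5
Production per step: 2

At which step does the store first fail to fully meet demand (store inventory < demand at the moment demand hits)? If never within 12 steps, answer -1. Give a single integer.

Step 1: demand=5,sold=5 ship[2->3]=2 ship[1->2]=2 ship[0->1]=2 prod=2 -> [4 6 8 8]
Step 2: demand=5,sold=5 ship[2->3]=2 ship[1->2]=2 ship[0->1]=2 prod=2 -> [4 6 8 5]
Step 3: demand=5,sold=5 ship[2->3]=2 ship[1->2]=2 ship[0->1]=2 prod=2 -> [4 6 8 2]
Step 4: demand=5,sold=2 ship[2->3]=2 ship[1->2]=2 ship[0->1]=2 prod=2 -> [4 6 8 2]
Step 5: demand=5,sold=2 ship[2->3]=2 ship[1->2]=2 ship[0->1]=2 prod=2 -> [4 6 8 2]
Step 6: demand=5,sold=2 ship[2->3]=2 ship[1->2]=2 ship[0->1]=2 prod=2 -> [4 6 8 2]
Step 7: demand=5,sold=2 ship[2->3]=2 ship[1->2]=2 ship[0->1]=2 prod=2 -> [4 6 8 2]
Step 8: demand=5,sold=2 ship[2->3]=2 ship[1->2]=2 ship[0->1]=2 prod=2 -> [4 6 8 2]
Step 9: demand=5,sold=2 ship[2->3]=2 ship[1->2]=2 ship[0->1]=2 prod=2 -> [4 6 8 2]
Step 10: demand=5,sold=2 ship[2->3]=2 ship[1->2]=2 ship[0->1]=2 prod=2 -> [4 6 8 2]
Step 11: demand=5,sold=2 ship[2->3]=2 ship[1->2]=2 ship[0->1]=2 prod=2 -> [4 6 8 2]
Step 12: demand=5,sold=2 ship[2->3]=2 ship[1->2]=2 ship[0->1]=2 prod=2 -> [4 6 8 2]
First stockout at step 4

4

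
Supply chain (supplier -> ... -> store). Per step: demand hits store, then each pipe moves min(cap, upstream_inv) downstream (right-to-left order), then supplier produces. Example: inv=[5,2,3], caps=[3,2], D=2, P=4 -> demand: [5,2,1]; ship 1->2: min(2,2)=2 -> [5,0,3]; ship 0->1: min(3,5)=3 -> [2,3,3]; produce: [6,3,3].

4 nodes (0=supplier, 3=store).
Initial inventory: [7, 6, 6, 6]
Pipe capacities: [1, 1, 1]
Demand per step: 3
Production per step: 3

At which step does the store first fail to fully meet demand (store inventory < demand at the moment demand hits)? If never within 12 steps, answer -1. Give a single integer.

Step 1: demand=3,sold=3 ship[2->3]=1 ship[1->2]=1 ship[0->1]=1 prod=3 -> [9 6 6 4]
Step 2: demand=3,sold=3 ship[2->3]=1 ship[1->2]=1 ship[0->1]=1 prod=3 -> [11 6 6 2]
Step 3: demand=3,sold=2 ship[2->3]=1 ship[1->2]=1 ship[0->1]=1 prod=3 -> [13 6 6 1]
Step 4: demand=3,sold=1 ship[2->3]=1 ship[1->2]=1 ship[0->1]=1 prod=3 -> [15 6 6 1]
Step 5: demand=3,sold=1 ship[2->3]=1 ship[1->2]=1 ship[0->1]=1 prod=3 -> [17 6 6 1]
Step 6: demand=3,sold=1 ship[2->3]=1 ship[1->2]=1 ship[0->1]=1 prod=3 -> [19 6 6 1]
Step 7: demand=3,sold=1 ship[2->3]=1 ship[1->2]=1 ship[0->1]=1 prod=3 -> [21 6 6 1]
Step 8: demand=3,sold=1 ship[2->3]=1 ship[1->2]=1 ship[0->1]=1 prod=3 -> [23 6 6 1]
Step 9: demand=3,sold=1 ship[2->3]=1 ship[1->2]=1 ship[0->1]=1 prod=3 -> [25 6 6 1]
Step 10: demand=3,sold=1 ship[2->3]=1 ship[1->2]=1 ship[0->1]=1 prod=3 -> [27 6 6 1]
Step 11: demand=3,sold=1 ship[2->3]=1 ship[1->2]=1 ship[0->1]=1 prod=3 -> [29 6 6 1]
Step 12: demand=3,sold=1 ship[2->3]=1 ship[1->2]=1 ship[0->1]=1 prod=3 -> [31 6 6 1]
First stockout at step 3

3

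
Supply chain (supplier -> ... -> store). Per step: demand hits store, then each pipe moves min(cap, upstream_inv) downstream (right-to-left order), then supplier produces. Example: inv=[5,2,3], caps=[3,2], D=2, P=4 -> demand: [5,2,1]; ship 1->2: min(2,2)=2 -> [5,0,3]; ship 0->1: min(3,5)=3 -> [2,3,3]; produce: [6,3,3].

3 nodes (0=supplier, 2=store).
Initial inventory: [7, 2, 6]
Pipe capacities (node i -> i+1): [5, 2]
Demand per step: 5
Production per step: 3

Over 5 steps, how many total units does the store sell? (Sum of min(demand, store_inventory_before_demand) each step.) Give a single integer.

Answer: 14

Derivation:
Step 1: sold=5 (running total=5) -> [5 5 3]
Step 2: sold=3 (running total=8) -> [3 8 2]
Step 3: sold=2 (running total=10) -> [3 9 2]
Step 4: sold=2 (running total=12) -> [3 10 2]
Step 5: sold=2 (running total=14) -> [3 11 2]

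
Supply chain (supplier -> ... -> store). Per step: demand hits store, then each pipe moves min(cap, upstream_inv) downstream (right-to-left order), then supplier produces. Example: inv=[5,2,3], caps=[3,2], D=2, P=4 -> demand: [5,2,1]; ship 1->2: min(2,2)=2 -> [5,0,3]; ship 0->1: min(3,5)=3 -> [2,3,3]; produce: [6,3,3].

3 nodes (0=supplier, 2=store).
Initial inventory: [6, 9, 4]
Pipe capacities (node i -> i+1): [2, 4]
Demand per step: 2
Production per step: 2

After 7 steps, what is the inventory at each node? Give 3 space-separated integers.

Step 1: demand=2,sold=2 ship[1->2]=4 ship[0->1]=2 prod=2 -> inv=[6 7 6]
Step 2: demand=2,sold=2 ship[1->2]=4 ship[0->1]=2 prod=2 -> inv=[6 5 8]
Step 3: demand=2,sold=2 ship[1->2]=4 ship[0->1]=2 prod=2 -> inv=[6 3 10]
Step 4: demand=2,sold=2 ship[1->2]=3 ship[0->1]=2 prod=2 -> inv=[6 2 11]
Step 5: demand=2,sold=2 ship[1->2]=2 ship[0->1]=2 prod=2 -> inv=[6 2 11]
Step 6: demand=2,sold=2 ship[1->2]=2 ship[0->1]=2 prod=2 -> inv=[6 2 11]
Step 7: demand=2,sold=2 ship[1->2]=2 ship[0->1]=2 prod=2 -> inv=[6 2 11]

6 2 11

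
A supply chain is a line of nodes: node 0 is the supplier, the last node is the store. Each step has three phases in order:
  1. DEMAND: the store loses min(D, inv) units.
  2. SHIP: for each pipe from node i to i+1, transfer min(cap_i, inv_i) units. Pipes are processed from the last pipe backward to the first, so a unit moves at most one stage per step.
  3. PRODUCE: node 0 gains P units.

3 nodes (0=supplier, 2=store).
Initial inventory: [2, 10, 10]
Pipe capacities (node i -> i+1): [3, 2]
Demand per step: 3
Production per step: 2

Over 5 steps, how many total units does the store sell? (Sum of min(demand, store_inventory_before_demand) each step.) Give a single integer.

Step 1: sold=3 (running total=3) -> [2 10 9]
Step 2: sold=3 (running total=6) -> [2 10 8]
Step 3: sold=3 (running total=9) -> [2 10 7]
Step 4: sold=3 (running total=12) -> [2 10 6]
Step 5: sold=3 (running total=15) -> [2 10 5]

Answer: 15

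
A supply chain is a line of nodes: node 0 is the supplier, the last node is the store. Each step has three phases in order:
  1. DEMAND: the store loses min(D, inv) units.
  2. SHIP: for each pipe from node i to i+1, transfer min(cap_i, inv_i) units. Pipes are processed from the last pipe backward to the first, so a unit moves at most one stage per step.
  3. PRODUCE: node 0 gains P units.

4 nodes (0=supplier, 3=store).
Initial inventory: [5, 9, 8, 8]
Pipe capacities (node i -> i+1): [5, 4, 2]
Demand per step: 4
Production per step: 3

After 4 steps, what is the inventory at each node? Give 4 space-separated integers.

Step 1: demand=4,sold=4 ship[2->3]=2 ship[1->2]=4 ship[0->1]=5 prod=3 -> inv=[3 10 10 6]
Step 2: demand=4,sold=4 ship[2->3]=2 ship[1->2]=4 ship[0->1]=3 prod=3 -> inv=[3 9 12 4]
Step 3: demand=4,sold=4 ship[2->3]=2 ship[1->2]=4 ship[0->1]=3 prod=3 -> inv=[3 8 14 2]
Step 4: demand=4,sold=2 ship[2->3]=2 ship[1->2]=4 ship[0->1]=3 prod=3 -> inv=[3 7 16 2]

3 7 16 2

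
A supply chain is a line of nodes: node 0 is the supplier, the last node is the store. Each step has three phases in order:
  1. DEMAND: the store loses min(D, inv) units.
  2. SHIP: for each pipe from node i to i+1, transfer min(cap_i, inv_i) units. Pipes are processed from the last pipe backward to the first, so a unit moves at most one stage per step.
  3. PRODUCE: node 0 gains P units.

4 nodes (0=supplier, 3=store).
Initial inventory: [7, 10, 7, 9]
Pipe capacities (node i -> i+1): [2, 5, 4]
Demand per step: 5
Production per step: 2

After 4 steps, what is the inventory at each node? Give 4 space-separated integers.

Step 1: demand=5,sold=5 ship[2->3]=4 ship[1->2]=5 ship[0->1]=2 prod=2 -> inv=[7 7 8 8]
Step 2: demand=5,sold=5 ship[2->3]=4 ship[1->2]=5 ship[0->1]=2 prod=2 -> inv=[7 4 9 7]
Step 3: demand=5,sold=5 ship[2->3]=4 ship[1->2]=4 ship[0->1]=2 prod=2 -> inv=[7 2 9 6]
Step 4: demand=5,sold=5 ship[2->3]=4 ship[1->2]=2 ship[0->1]=2 prod=2 -> inv=[7 2 7 5]

7 2 7 5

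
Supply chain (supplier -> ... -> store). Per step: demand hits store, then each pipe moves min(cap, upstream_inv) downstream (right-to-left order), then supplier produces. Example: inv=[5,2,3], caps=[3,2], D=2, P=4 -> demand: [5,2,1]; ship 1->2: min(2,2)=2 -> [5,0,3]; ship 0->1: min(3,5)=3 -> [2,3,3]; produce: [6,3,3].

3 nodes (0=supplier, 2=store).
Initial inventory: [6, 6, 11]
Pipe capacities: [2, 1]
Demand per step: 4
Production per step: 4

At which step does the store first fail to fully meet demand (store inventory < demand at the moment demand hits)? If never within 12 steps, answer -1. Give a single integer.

Step 1: demand=4,sold=4 ship[1->2]=1 ship[0->1]=2 prod=4 -> [8 7 8]
Step 2: demand=4,sold=4 ship[1->2]=1 ship[0->1]=2 prod=4 -> [10 8 5]
Step 3: demand=4,sold=4 ship[1->2]=1 ship[0->1]=2 prod=4 -> [12 9 2]
Step 4: demand=4,sold=2 ship[1->2]=1 ship[0->1]=2 prod=4 -> [14 10 1]
Step 5: demand=4,sold=1 ship[1->2]=1 ship[0->1]=2 prod=4 -> [16 11 1]
Step 6: demand=4,sold=1 ship[1->2]=1 ship[0->1]=2 prod=4 -> [18 12 1]
Step 7: demand=4,sold=1 ship[1->2]=1 ship[0->1]=2 prod=4 -> [20 13 1]
Step 8: demand=4,sold=1 ship[1->2]=1 ship[0->1]=2 prod=4 -> [22 14 1]
Step 9: demand=4,sold=1 ship[1->2]=1 ship[0->1]=2 prod=4 -> [24 15 1]
Step 10: demand=4,sold=1 ship[1->2]=1 ship[0->1]=2 prod=4 -> [26 16 1]
Step 11: demand=4,sold=1 ship[1->2]=1 ship[0->1]=2 prod=4 -> [28 17 1]
Step 12: demand=4,sold=1 ship[1->2]=1 ship[0->1]=2 prod=4 -> [30 18 1]
First stockout at step 4

4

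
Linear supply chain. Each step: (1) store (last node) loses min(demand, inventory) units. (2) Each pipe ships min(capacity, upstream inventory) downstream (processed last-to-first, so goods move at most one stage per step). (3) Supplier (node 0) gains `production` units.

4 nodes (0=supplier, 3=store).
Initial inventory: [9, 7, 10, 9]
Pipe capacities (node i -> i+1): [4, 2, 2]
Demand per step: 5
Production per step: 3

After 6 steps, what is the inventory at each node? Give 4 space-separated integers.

Step 1: demand=5,sold=5 ship[2->3]=2 ship[1->2]=2 ship[0->1]=4 prod=3 -> inv=[8 9 10 6]
Step 2: demand=5,sold=5 ship[2->3]=2 ship[1->2]=2 ship[0->1]=4 prod=3 -> inv=[7 11 10 3]
Step 3: demand=5,sold=3 ship[2->3]=2 ship[1->2]=2 ship[0->1]=4 prod=3 -> inv=[6 13 10 2]
Step 4: demand=5,sold=2 ship[2->3]=2 ship[1->2]=2 ship[0->1]=4 prod=3 -> inv=[5 15 10 2]
Step 5: demand=5,sold=2 ship[2->3]=2 ship[1->2]=2 ship[0->1]=4 prod=3 -> inv=[4 17 10 2]
Step 6: demand=5,sold=2 ship[2->3]=2 ship[1->2]=2 ship[0->1]=4 prod=3 -> inv=[3 19 10 2]

3 19 10 2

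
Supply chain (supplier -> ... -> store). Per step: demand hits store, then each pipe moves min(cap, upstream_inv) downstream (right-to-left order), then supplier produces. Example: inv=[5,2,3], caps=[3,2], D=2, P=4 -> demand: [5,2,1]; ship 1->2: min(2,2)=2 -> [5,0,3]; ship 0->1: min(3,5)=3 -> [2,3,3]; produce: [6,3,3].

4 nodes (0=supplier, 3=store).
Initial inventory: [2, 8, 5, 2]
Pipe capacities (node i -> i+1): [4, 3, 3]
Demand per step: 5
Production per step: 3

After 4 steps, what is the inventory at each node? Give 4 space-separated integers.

Step 1: demand=5,sold=2 ship[2->3]=3 ship[1->2]=3 ship[0->1]=2 prod=3 -> inv=[3 7 5 3]
Step 2: demand=5,sold=3 ship[2->3]=3 ship[1->2]=3 ship[0->1]=3 prod=3 -> inv=[3 7 5 3]
Step 3: demand=5,sold=3 ship[2->3]=3 ship[1->2]=3 ship[0->1]=3 prod=3 -> inv=[3 7 5 3]
Step 4: demand=5,sold=3 ship[2->3]=3 ship[1->2]=3 ship[0->1]=3 prod=3 -> inv=[3 7 5 3]

3 7 5 3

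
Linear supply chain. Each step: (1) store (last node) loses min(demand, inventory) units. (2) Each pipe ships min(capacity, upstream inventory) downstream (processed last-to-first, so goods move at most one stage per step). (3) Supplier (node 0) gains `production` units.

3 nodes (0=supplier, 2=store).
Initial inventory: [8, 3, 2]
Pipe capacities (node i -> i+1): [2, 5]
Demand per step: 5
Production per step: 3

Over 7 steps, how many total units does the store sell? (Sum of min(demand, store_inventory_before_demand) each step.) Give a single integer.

Step 1: sold=2 (running total=2) -> [9 2 3]
Step 2: sold=3 (running total=5) -> [10 2 2]
Step 3: sold=2 (running total=7) -> [11 2 2]
Step 4: sold=2 (running total=9) -> [12 2 2]
Step 5: sold=2 (running total=11) -> [13 2 2]
Step 6: sold=2 (running total=13) -> [14 2 2]
Step 7: sold=2 (running total=15) -> [15 2 2]

Answer: 15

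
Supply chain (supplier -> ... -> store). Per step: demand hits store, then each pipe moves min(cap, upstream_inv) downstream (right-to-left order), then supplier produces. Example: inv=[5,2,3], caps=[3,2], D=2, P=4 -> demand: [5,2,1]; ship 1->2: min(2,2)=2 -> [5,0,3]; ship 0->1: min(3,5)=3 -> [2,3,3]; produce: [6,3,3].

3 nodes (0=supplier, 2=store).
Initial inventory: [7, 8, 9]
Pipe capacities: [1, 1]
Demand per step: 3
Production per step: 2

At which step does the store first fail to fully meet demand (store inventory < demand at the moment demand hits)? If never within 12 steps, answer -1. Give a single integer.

Step 1: demand=3,sold=3 ship[1->2]=1 ship[0->1]=1 prod=2 -> [8 8 7]
Step 2: demand=3,sold=3 ship[1->2]=1 ship[0->1]=1 prod=2 -> [9 8 5]
Step 3: demand=3,sold=3 ship[1->2]=1 ship[0->1]=1 prod=2 -> [10 8 3]
Step 4: demand=3,sold=3 ship[1->2]=1 ship[0->1]=1 prod=2 -> [11 8 1]
Step 5: demand=3,sold=1 ship[1->2]=1 ship[0->1]=1 prod=2 -> [12 8 1]
Step 6: demand=3,sold=1 ship[1->2]=1 ship[0->1]=1 prod=2 -> [13 8 1]
Step 7: demand=3,sold=1 ship[1->2]=1 ship[0->1]=1 prod=2 -> [14 8 1]
Step 8: demand=3,sold=1 ship[1->2]=1 ship[0->1]=1 prod=2 -> [15 8 1]
Step 9: demand=3,sold=1 ship[1->2]=1 ship[0->1]=1 prod=2 -> [16 8 1]
Step 10: demand=3,sold=1 ship[1->2]=1 ship[0->1]=1 prod=2 -> [17 8 1]
Step 11: demand=3,sold=1 ship[1->2]=1 ship[0->1]=1 prod=2 -> [18 8 1]
Step 12: demand=3,sold=1 ship[1->2]=1 ship[0->1]=1 prod=2 -> [19 8 1]
First stockout at step 5

5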